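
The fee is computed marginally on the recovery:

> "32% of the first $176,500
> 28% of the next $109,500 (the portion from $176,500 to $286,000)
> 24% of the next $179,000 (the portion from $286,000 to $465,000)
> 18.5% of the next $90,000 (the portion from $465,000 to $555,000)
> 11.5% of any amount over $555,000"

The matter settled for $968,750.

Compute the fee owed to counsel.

First $176,500 at 32% = $56,480.00
Next $109,500 at 28% = $30,660.00
Next $179,000 at 24% = $42,960.00
Next $90,000 at 18.5% = $16,650.00
Remaining $413,750 at 11.5% = $47,581.25
Fee: $56,480.00 + $30,660.00 + $42,960.00 + $16,650.00 + $47,581.25 = $194,331.25

$194,331.25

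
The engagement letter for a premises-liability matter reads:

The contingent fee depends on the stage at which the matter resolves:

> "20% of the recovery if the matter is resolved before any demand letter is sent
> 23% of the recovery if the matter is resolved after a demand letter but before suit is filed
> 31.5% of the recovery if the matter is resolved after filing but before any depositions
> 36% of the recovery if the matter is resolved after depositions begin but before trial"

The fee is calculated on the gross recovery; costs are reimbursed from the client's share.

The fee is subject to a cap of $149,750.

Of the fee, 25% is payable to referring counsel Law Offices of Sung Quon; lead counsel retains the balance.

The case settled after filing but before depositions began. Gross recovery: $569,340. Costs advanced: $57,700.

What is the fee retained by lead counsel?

$112,312.50

Fee base is the gross recovery, $569,340; costs are reimbursed separately.
The matter settled after filing but before depositions began, so the 31.5% rate applies.
$569,340 × 31.5% = $179,342.10
$179,342.10 exceeds the $149,750 cap, so the fee is capped at $149,750.00.
Referral share: 25% of $149,750.00 = $37,437.50; lead counsel retains $149,750.00 − $37,437.50 = $112,312.50.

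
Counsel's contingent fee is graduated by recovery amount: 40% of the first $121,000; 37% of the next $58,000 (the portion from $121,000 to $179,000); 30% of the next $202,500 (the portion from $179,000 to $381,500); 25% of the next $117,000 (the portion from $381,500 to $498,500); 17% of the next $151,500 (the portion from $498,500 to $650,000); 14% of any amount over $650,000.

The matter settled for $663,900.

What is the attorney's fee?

$187,561.00

First $121,000 at 40% = $48,400.00
Next $58,000 at 37% = $21,460.00
Next $202,500 at 30% = $60,750.00
Next $117,000 at 25% = $29,250.00
Next $151,500 at 17% = $25,755.00
Remaining $13,900 at 14% = $1,946.00
Fee: $48,400.00 + $21,460.00 + $60,750.00 + $29,250.00 + $25,755.00 + $1,946.00 = $187,561.00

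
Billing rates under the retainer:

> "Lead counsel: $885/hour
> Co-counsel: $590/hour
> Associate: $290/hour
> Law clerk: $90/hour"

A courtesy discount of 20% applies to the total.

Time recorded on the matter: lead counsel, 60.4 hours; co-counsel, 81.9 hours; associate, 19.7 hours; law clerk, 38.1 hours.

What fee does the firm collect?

$88,733.60

Lead counsel: 60.4 × $885 = $53,454.00
Co-counsel: 81.9 × $590 = $48,321.00
Associate: 19.7 × $290 = $5,713.00
Law clerk: 38.1 × $90 = $3,429.00
Subtotal: $110,917.00
Less 20% discount: −$22,183.40
Total: $110,917.00 − $22,183.40 = $88,733.60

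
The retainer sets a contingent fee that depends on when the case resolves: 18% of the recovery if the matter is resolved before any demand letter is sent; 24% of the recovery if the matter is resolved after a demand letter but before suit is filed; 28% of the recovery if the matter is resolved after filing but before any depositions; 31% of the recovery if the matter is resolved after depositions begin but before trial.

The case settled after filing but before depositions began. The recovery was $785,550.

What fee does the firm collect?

The matter settled after filing but before depositions began, so the 28% rate applies.
$785,550 × 28% = $219,954.00

$219,954.00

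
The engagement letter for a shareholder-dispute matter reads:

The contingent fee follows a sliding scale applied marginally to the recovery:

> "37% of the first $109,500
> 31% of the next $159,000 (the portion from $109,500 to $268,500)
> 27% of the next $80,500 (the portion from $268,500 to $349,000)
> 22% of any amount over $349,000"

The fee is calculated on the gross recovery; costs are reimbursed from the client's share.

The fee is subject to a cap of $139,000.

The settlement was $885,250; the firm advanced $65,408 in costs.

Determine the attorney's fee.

Fee base is the gross recovery, $885,250; costs are reimbursed separately.
First $109,500 at 37% = $40,515.00
Next $159,000 at 31% = $49,290.00
Next $80,500 at 27% = $21,735.00
Remaining $536,250 at 22% = $117,975.00
Fee: $40,515.00 + $49,290.00 + $21,735.00 + $117,975.00 = $229,515.00
$229,515.00 exceeds the $139,000 cap, so the fee is capped at $139,000.00.

$139,000.00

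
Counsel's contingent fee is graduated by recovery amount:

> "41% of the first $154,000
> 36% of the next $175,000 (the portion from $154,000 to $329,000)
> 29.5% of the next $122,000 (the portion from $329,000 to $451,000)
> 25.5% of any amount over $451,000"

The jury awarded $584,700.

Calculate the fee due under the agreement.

First $154,000 at 41% = $63,140.00
Next $175,000 at 36% = $63,000.00
Next $122,000 at 29.5% = $35,990.00
Remaining $133,700 at 25.5% = $34,093.50
Fee: $63,140.00 + $63,000.00 + $35,990.00 + $34,093.50 = $196,223.50

$196,223.50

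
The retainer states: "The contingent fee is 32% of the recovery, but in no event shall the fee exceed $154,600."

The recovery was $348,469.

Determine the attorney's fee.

32% of $348,469 = $111,510.08
That is under the $154,600 cap.

$111,510.08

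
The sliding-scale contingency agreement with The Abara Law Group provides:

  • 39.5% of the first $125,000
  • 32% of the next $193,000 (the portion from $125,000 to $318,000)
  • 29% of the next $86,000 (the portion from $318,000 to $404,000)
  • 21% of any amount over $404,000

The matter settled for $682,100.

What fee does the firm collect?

First $125,000 at 39.5% = $49,375.00
Next $193,000 at 32% = $61,760.00
Next $86,000 at 29% = $24,940.00
Remaining $278,100 at 21% = $58,401.00
Fee: $49,375.00 + $61,760.00 + $24,940.00 + $58,401.00 = $194,476.00

$194,476.00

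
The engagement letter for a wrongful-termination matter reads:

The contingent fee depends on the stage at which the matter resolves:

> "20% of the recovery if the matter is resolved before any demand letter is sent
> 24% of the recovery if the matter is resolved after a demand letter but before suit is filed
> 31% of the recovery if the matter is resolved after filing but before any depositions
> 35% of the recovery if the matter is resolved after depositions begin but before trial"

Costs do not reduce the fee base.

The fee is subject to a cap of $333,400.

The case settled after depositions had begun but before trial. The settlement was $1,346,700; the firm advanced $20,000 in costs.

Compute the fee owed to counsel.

Fee base is the gross recovery, $1,346,700; costs are reimbursed separately.
The matter settled after depositions had begun but before trial, so the 35% rate applies.
$1,346,700 × 35% = $471,345.00
$471,345.00 exceeds the $333,400 cap, so the fee is capped at $333,400.00.

$333,400.00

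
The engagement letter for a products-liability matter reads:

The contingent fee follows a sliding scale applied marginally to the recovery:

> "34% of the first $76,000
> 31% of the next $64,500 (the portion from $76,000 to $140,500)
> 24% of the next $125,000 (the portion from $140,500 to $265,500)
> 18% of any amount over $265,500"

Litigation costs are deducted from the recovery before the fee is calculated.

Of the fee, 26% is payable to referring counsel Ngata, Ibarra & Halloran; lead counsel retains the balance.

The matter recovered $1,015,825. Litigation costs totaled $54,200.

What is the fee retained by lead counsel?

$148,841.75

Fee base (net of costs): $1,015,825 − $54,200 = $961,625
First $76,000 at 34% = $25,840.00
Next $64,500 at 31% = $19,995.00
Next $125,000 at 24% = $30,000.00
Remaining $696,125 at 18% = $125,302.50
Fee: $25,840.00 + $19,995.00 + $30,000.00 + $125,302.50 = $201,137.50
Referral share: 26% of $201,137.50 = $52,295.75; lead counsel retains $201,137.50 − $52,295.75 = $148,841.75.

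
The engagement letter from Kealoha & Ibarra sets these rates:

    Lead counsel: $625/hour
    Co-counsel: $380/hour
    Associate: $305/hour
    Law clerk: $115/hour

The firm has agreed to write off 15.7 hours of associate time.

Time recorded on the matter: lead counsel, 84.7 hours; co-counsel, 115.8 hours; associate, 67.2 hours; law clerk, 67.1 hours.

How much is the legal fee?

$120,365.50

Lead counsel: 84.7 × $625 = $52,937.50
Co-counsel: 115.8 × $380 = $44,004.00
Associate: 67.2 × $305 = $20,496.00
Law clerk: 67.1 × $115 = $7,716.50
Subtotal: $125,154.00
Write-off: 15.7 × $305 = $4,788.50
Total: $125,154.00 − $4,788.50 = $120,365.50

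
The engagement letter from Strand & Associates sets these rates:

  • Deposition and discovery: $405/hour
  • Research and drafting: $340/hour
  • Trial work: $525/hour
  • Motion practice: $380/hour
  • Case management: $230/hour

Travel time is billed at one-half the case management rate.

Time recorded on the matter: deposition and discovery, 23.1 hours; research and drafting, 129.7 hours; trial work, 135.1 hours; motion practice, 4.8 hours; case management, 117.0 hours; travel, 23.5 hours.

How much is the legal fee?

$155,817.50

Deposition and discovery: 23.1 × $405 = $9,355.50
Research and drafting: 129.7 × $340 = $44,098.00
Trial work: 135.1 × $525 = $70,927.50
Motion practice: 4.8 × $380 = $1,824.00
Case management: 117.0 × $230 = $26,910.00
Subtotal: $9,355.50 + $44,098.00 + $70,927.50 + $1,824.00 + $26,910.00 = $153,115.00
Travel: 23.5 × ($230 ÷ 2) = 23.5 × $115.00 = $2,702.50
Total: $153,115.00 + $2,702.50 = $155,817.50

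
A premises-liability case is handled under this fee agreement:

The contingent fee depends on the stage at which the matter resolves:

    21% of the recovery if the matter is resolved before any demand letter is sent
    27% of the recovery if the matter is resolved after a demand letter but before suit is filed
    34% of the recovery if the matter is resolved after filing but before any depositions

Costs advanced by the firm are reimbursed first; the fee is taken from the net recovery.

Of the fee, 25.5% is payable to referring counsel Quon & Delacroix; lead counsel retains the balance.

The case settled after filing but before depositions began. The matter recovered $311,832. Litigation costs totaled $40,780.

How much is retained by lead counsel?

Fee base (net of costs): $311,832 − $40,780 = $271,052
The matter settled after filing but before depositions began, so the 34% rate applies.
$271,052 × 34% = $92,157.68
Referral share: 25.5% of $92,157.68 = $23,500.21; lead counsel retains $92,157.68 − $23,500.21 = $68,657.47.

$68,657.47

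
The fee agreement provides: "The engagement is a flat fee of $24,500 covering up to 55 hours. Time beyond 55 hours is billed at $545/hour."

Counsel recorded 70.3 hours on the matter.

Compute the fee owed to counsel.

Flat fee: $24,500.00
Excess hours: 70.3 − 55 = 15.3
Overrun: 15.3 × $545 = $8,338.50
Total: $24,500.00 + $8,338.50 = $32,838.50

$32,838.50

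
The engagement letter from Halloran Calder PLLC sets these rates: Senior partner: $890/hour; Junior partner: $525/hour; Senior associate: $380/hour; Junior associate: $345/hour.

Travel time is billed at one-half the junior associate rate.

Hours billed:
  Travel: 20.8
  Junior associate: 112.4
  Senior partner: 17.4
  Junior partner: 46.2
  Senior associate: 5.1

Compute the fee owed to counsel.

$84,045.00

Senior partner: 17.4 × $890 = $15,486.00
Junior partner: 46.2 × $525 = $24,255.00
Senior associate: 5.1 × $380 = $1,938.00
Junior associate: 112.4 × $345 = $38,778.00
Subtotal: $15,486.00 + $24,255.00 + $1,938.00 + $38,778.00 = $80,457.00
Travel: 20.8 × ($345 ÷ 2) = 20.8 × $172.50 = $3,588.00
Total: $80,457.00 + $3,588.00 = $84,045.00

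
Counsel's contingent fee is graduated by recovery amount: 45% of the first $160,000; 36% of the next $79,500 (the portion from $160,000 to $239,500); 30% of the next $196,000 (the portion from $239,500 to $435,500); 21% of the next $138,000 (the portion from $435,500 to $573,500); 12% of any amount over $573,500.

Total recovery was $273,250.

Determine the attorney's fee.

$110,745.00

First $160,000 at 45% = $72,000.00
Next $79,500 at 36% = $28,620.00
Remaining $33,750 at 30% = $10,125.00
Fee: $72,000.00 + $28,620.00 + $10,125.00 = $110,745.00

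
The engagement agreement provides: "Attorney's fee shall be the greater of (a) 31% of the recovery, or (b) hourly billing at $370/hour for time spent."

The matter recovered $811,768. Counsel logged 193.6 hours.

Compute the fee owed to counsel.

$251,648.08

(a) 31% of $811,768 = $251,648.08
(b) 193.6 × $370 = $71,632.00
The greater is (a): $251,648.08.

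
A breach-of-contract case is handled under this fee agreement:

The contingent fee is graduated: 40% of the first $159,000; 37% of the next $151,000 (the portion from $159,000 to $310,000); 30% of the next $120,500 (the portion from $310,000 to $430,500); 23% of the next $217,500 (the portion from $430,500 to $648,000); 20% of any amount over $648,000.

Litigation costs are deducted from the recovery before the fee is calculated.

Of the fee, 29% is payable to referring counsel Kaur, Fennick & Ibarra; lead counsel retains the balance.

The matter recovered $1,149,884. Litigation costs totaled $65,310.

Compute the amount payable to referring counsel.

Fee base (net of costs): $1,149,884 − $65,310 = $1,084,574
First $159,000 at 40% = $63,600.00
Next $151,000 at 37% = $55,870.00
Next $120,500 at 30% = $36,150.00
Next $217,500 at 23% = $50,025.00
Remaining $436,574 at 20% = $87,314.80
Fee: $63,600.00 + $55,870.00 + $36,150.00 + $50,025.00 + $87,314.80 = $292,959.80
Referral share: 29% of $292,959.80 = $84,958.34; lead counsel retains $292,959.80 − $84,958.34 = $208,001.46.

$84,958.34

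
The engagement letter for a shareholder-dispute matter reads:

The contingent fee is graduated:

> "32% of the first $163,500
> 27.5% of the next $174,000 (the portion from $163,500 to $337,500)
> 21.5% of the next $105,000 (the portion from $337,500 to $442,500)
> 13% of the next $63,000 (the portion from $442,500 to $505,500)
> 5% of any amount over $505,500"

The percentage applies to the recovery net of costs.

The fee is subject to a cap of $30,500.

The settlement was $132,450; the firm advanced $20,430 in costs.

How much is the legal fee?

Fee base (net of costs): $132,450 − $20,430 = $112,020
First $112,020 at 32% = $35,846.40
$35,846.40 exceeds the $30,500 cap, so the fee is capped at $30,500.00.

$30,500.00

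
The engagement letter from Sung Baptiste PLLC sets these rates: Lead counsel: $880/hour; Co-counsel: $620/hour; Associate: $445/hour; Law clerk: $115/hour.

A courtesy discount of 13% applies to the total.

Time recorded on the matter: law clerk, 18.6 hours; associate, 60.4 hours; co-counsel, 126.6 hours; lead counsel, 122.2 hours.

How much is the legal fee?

$187,089.15

Lead counsel: 122.2 × $880 = $107,536.00
Co-counsel: 126.6 × $620 = $78,492.00
Associate: 60.4 × $445 = $26,878.00
Law clerk: 18.6 × $115 = $2,139.00
Subtotal: $215,045.00
Less 13% discount: −$27,955.85
Total: $215,045.00 − $27,955.85 = $187,089.15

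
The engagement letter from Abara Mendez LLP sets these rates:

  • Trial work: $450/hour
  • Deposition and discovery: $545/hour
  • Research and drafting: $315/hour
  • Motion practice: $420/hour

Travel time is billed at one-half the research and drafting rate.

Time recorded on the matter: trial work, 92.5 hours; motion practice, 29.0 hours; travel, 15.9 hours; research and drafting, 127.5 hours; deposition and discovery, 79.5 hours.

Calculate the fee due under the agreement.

$139,799.25

Trial work: 92.5 × $450 = $41,625.00
Deposition and discovery: 79.5 × $545 = $43,327.50
Research and drafting: 127.5 × $315 = $40,162.50
Motion practice: 29.0 × $420 = $12,180.00
Subtotal: $41,625.00 + $43,327.50 + $40,162.50 + $12,180.00 = $137,295.00
Travel: 15.9 × ($315 ÷ 2) = 15.9 × $157.50 = $2,504.25
Total: $137,295.00 + $2,504.25 = $139,799.25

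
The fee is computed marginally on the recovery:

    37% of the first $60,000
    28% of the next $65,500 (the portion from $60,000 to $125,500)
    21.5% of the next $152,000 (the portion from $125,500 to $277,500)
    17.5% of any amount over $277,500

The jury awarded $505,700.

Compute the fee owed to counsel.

First $60,000 at 37% = $22,200.00
Next $65,500 at 28% = $18,340.00
Next $152,000 at 21.5% = $32,680.00
Remaining $228,200 at 17.5% = $39,935.00
Fee: $22,200.00 + $18,340.00 + $32,680.00 + $39,935.00 = $113,155.00

$113,155.00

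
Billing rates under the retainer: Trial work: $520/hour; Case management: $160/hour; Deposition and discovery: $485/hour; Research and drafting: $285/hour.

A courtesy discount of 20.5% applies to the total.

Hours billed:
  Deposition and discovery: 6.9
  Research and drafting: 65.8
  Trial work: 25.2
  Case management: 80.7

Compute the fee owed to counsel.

$38,251.82

Trial work: 25.2 × $520 = $13,104.00
Case management: 80.7 × $160 = $12,912.00
Deposition and discovery: 6.9 × $485 = $3,346.50
Research and drafting: 65.8 × $285 = $18,753.00
Subtotal: $48,115.50
Less 20.5% discount: −$9,863.68
Total: $48,115.50 − $9,863.68 = $38,251.82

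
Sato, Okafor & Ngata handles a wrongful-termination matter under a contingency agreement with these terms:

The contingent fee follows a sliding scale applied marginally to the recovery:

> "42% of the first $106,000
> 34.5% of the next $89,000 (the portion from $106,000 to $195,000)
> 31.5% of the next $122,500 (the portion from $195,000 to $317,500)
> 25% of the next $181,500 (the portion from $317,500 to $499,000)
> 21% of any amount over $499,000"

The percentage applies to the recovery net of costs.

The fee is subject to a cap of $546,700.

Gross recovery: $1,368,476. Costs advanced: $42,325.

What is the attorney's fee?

$332,889.21

Fee base (net of costs): $1,368,476 − $42,325 = $1,326,151
First $106,000 at 42% = $44,520.00
Next $89,000 at 34.5% = $30,705.00
Next $122,500 at 31.5% = $38,587.50
Next $181,500 at 25% = $45,375.00
Remaining $827,151 at 21% = $173,701.71
Fee: $44,520.00 + $30,705.00 + $38,587.50 + $45,375.00 + $173,701.71 = $332,889.21
$332,889.21 is under the $546,700 cap.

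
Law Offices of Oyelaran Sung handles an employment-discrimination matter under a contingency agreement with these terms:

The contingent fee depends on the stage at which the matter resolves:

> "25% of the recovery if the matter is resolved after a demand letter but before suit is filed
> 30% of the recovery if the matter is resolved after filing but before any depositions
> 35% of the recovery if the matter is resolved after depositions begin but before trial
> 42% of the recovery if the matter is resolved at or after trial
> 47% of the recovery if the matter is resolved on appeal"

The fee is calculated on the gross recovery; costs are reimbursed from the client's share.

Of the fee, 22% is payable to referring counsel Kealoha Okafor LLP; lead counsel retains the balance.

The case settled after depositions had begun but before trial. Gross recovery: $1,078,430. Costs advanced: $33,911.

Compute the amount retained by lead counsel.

$294,411.39

Fee base is the gross recovery, $1,078,430; costs are reimbursed separately.
The matter settled after depositions had begun but before trial, so the 35% rate applies.
$1,078,430 × 35% = $377,450.50
Referral share: 22% of $377,450.50 = $83,039.11; lead counsel retains $377,450.50 − $83,039.11 = $294,411.39.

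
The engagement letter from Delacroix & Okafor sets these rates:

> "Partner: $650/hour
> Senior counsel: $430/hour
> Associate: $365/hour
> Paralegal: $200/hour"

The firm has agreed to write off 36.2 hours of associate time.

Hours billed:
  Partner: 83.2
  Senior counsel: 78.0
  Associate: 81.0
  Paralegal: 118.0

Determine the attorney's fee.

$127,572.00

Partner: 83.2 × $650 = $54,080.00
Senior counsel: 78.0 × $430 = $33,540.00
Associate: 81.0 × $365 = $29,565.00
Paralegal: 118.0 × $200 = $23,600.00
Subtotal: $140,785.00
Write-off: 36.2 × $365 = $13,213.00
Total: $140,785.00 − $13,213.00 = $127,572.00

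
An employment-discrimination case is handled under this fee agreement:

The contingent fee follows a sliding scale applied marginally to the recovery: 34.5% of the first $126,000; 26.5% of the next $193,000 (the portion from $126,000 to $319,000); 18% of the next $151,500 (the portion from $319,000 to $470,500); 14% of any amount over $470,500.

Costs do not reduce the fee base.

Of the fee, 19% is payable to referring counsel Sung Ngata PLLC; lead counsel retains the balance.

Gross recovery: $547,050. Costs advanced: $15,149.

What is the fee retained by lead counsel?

Fee base is the gross recovery, $547,050; costs are reimbursed separately.
First $126,000 at 34.5% = $43,470.00
Next $193,000 at 26.5% = $51,145.00
Next $151,500 at 18% = $27,270.00
Remaining $76,550 at 14% = $10,717.00
Fee: $43,470.00 + $51,145.00 + $27,270.00 + $10,717.00 = $132,602.00
Referral share: 19% of $132,602.00 = $25,194.38; lead counsel retains $132,602.00 − $25,194.38 = $107,407.62.

$107,407.62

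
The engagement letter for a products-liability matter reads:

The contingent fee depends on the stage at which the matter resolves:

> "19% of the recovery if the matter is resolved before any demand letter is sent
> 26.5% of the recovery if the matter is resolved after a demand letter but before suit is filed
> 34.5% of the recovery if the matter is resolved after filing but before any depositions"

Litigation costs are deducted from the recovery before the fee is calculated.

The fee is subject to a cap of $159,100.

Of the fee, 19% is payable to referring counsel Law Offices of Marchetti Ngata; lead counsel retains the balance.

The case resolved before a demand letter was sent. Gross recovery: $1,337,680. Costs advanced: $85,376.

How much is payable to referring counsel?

Fee base (net of costs): $1,337,680 − $85,376 = $1,252,304
The matter resolved before a demand letter was sent, so the 19% rate applies.
$1,252,304 × 19% = $237,937.76
$237,937.76 exceeds the $159,100 cap, so the fee is capped at $159,100.00.
Referral share: 19% of $159,100.00 = $30,229.00; lead counsel retains $159,100.00 − $30,229.00 = $128,871.00.

$30,229.00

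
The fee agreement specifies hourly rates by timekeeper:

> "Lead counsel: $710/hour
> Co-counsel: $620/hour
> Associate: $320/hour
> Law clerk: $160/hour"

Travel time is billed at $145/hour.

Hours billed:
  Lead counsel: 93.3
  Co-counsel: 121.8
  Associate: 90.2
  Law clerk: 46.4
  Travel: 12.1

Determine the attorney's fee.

$179,801.50

Lead counsel: 93.3 × $710 = $66,243.00
Co-counsel: 121.8 × $620 = $75,516.00
Associate: 90.2 × $320 = $28,864.00
Law clerk: 46.4 × $160 = $7,424.00
Subtotal: $66,243.00 + $75,516.00 + $28,864.00 + $7,424.00 = $178,047.00
Travel: 12.1 × $145 = $1,754.50
Total: $178,047.00 + $1,754.50 = $179,801.50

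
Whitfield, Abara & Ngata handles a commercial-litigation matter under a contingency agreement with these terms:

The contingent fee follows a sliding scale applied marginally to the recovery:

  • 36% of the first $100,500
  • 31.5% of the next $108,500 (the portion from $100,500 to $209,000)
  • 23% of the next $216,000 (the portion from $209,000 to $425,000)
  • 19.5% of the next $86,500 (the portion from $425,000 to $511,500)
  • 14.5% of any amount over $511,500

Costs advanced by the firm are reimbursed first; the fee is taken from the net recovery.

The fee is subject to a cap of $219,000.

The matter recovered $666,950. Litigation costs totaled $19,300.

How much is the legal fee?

Fee base (net of costs): $666,950 − $19,300 = $647,650
First $100,500 at 36% = $36,180.00
Next $108,500 at 31.5% = $34,177.50
Next $216,000 at 23% = $49,680.00
Next $86,500 at 19.5% = $16,867.50
Remaining $136,150 at 14.5% = $19,741.75
Fee: $36,180.00 + $34,177.50 + $49,680.00 + $16,867.50 + $19,741.75 = $156,646.75
$156,646.75 is under the $219,000 cap.

$156,646.75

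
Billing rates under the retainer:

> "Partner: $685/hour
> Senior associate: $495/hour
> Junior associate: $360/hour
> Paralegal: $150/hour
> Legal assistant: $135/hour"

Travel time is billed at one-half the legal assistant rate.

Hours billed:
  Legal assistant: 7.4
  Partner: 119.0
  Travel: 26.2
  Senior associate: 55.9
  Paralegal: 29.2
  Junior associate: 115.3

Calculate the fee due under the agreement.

$157,841.00

Partner: 119.0 × $685 = $81,515.00
Senior associate: 55.9 × $495 = $27,670.50
Junior associate: 115.3 × $360 = $41,508.00
Paralegal: 29.2 × $150 = $4,380.00
Legal assistant: 7.4 × $135 = $999.00
Subtotal: $81,515.00 + $27,670.50 + $41,508.00 + $4,380.00 + $999.00 = $156,072.50
Travel: 26.2 × ($135 ÷ 2) = 26.2 × $67.50 = $1,768.50
Total: $156,072.50 + $1,768.50 = $157,841.00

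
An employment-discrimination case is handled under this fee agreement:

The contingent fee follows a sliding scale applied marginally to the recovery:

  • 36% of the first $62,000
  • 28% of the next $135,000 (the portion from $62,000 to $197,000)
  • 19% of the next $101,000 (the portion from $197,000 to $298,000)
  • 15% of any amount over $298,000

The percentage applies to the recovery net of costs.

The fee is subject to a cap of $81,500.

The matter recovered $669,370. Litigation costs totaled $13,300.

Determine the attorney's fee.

$81,500.00

Fee base (net of costs): $669,370 − $13,300 = $656,070
First $62,000 at 36% = $22,320.00
Next $135,000 at 28% = $37,800.00
Next $101,000 at 19% = $19,190.00
Remaining $358,070 at 15% = $53,710.50
Fee: $22,320.00 + $37,800.00 + $19,190.00 + $53,710.50 = $133,020.50
$133,020.50 exceeds the $81,500 cap, so the fee is capped at $81,500.00.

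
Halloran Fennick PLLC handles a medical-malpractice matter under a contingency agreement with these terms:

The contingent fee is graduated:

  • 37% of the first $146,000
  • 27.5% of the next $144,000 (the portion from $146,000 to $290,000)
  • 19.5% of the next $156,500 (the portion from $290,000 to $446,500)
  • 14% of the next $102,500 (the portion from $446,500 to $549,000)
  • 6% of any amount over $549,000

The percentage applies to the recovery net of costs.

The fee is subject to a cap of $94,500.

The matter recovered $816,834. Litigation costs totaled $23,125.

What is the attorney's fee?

$94,500.00

Fee base (net of costs): $816,834 − $23,125 = $793,709
First $146,000 at 37% = $54,020.00
Next $144,000 at 27.5% = $39,600.00
Next $156,500 at 19.5% = $30,517.50
Next $102,500 at 14% = $14,350.00
Remaining $244,709 at 6% = $14,682.54
Fee: $54,020.00 + $39,600.00 + $30,517.50 + $14,350.00 + $14,682.54 = $153,170.04
$153,170.04 exceeds the $94,500 cap, so the fee is capped at $94,500.00.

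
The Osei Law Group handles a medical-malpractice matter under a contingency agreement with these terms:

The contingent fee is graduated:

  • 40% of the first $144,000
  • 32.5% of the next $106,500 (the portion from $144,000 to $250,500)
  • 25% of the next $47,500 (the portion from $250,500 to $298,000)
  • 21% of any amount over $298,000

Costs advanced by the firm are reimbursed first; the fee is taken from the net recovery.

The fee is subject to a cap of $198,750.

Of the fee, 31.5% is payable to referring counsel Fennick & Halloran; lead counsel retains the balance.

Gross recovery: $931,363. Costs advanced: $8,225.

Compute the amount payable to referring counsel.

Fee base (net of costs): $931,363 − $8,225 = $923,138
First $144,000 at 40% = $57,600.00
Next $106,500 at 32.5% = $34,612.50
Next $47,500 at 25% = $11,875.00
Remaining $625,138 at 21% = $131,278.98
Fee: $57,600.00 + $34,612.50 + $11,875.00 + $131,278.98 = $235,366.48
$235,366.48 exceeds the $198,750 cap, so the fee is capped at $198,750.00.
Referral share: 31.5% of $198,750.00 = $62,606.25; lead counsel retains $198,750.00 − $62,606.25 = $136,143.75.

$62,606.25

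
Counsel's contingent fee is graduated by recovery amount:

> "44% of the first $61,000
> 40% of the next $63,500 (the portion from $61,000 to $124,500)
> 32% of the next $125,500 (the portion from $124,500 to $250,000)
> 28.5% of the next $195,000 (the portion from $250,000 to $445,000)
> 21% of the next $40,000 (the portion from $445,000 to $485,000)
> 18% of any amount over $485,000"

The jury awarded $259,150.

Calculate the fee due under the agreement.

First $61,000 at 44% = $26,840.00
Next $63,500 at 40% = $25,400.00
Next $125,500 at 32% = $40,160.00
Remaining $9,150 at 28.5% = $2,607.75
Fee: $26,840.00 + $25,400.00 + $40,160.00 + $2,607.75 = $95,007.75

$95,007.75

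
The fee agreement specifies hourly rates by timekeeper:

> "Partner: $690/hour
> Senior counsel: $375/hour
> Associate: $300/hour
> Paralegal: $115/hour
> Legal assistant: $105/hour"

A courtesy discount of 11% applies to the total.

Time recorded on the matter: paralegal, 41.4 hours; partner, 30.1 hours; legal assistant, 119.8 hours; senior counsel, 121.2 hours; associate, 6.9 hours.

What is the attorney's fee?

Partner: 30.1 × $690 = $20,769.00
Senior counsel: 121.2 × $375 = $45,450.00
Associate: 6.9 × $300 = $2,070.00
Paralegal: 41.4 × $115 = $4,761.00
Legal assistant: 119.8 × $105 = $12,579.00
Subtotal: $85,629.00
Less 11% discount: −$9,419.19
Total: $85,629.00 − $9,419.19 = $76,209.81

$76,209.81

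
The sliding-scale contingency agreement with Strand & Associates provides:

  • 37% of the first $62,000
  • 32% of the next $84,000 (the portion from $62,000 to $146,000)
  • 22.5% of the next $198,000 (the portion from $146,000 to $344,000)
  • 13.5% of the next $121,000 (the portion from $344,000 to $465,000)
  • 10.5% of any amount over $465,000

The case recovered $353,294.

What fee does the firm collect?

First $62,000 at 37% = $22,940.00
Next $84,000 at 32% = $26,880.00
Next $198,000 at 22.5% = $44,550.00
Remaining $9,294 at 13.5% = $1,254.69
Fee: $22,940.00 + $26,880.00 + $44,550.00 + $1,254.69 = $95,624.69

$95,624.69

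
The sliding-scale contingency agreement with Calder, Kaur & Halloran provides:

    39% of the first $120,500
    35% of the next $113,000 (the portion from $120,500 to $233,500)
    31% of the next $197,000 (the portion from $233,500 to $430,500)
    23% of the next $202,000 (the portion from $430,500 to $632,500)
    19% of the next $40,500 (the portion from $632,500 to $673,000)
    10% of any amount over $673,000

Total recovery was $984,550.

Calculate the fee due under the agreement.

$232,925.00

First $120,500 at 39% = $46,995.00
Next $113,000 at 35% = $39,550.00
Next $197,000 at 31% = $61,070.00
Next $202,000 at 23% = $46,460.00
Next $40,500 at 19% = $7,695.00
Remaining $311,550 at 10% = $31,155.00
Fee: $46,995.00 + $39,550.00 + $61,070.00 + $46,460.00 + $7,695.00 + $31,155.00 = $232,925.00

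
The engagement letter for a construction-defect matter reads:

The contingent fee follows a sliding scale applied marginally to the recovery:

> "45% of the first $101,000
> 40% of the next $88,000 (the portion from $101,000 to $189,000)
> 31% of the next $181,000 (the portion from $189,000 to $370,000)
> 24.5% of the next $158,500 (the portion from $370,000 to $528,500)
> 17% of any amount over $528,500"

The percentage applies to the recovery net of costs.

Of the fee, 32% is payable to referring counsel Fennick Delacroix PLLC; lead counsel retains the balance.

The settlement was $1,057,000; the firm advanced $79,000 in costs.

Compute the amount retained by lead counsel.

$171,365.10

Fee base (net of costs): $1,057,000 − $79,000 = $978,000
First $101,000 at 45% = $45,450.00
Next $88,000 at 40% = $35,200.00
Next $181,000 at 31% = $56,110.00
Next $158,500 at 24.5% = $38,832.50
Remaining $449,500 at 17% = $76,415.00
Fee: $45,450.00 + $35,200.00 + $56,110.00 + $38,832.50 + $76,415.00 = $252,007.50
Referral share: 32% of $252,007.50 = $80,642.40; lead counsel retains $252,007.50 − $80,642.40 = $171,365.10.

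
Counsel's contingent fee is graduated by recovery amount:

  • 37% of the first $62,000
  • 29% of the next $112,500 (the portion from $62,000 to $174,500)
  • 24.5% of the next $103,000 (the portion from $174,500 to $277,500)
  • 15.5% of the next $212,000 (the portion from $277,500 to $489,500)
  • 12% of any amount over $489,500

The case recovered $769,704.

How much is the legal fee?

$147,284.48

First $62,000 at 37% = $22,940.00
Next $112,500 at 29% = $32,625.00
Next $103,000 at 24.5% = $25,235.00
Next $212,000 at 15.5% = $32,860.00
Remaining $280,204 at 12% = $33,624.48
Fee: $22,940.00 + $32,625.00 + $25,235.00 + $32,860.00 + $33,624.48 = $147,284.48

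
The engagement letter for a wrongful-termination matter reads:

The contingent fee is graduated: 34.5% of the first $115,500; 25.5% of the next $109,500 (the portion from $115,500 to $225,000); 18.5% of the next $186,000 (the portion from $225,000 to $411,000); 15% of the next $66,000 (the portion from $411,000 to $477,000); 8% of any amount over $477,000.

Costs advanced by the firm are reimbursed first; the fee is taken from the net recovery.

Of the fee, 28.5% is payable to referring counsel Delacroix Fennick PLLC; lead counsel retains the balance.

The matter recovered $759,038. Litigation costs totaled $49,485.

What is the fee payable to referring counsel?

Fee base (net of costs): $759,038 − $49,485 = $709,553
First $115,500 at 34.5% = $39,847.50
Next $109,500 at 25.5% = $27,922.50
Next $186,000 at 18.5% = $34,410.00
Next $66,000 at 15% = $9,900.00
Remaining $232,553 at 8% = $18,604.24
Fee: $39,847.50 + $27,922.50 + $34,410.00 + $9,900.00 + $18,604.24 = $130,684.24
Referral share: 28.5% of $130,684.24 = $37,245.01; lead counsel retains $130,684.24 − $37,245.01 = $93,439.23.

$37,245.01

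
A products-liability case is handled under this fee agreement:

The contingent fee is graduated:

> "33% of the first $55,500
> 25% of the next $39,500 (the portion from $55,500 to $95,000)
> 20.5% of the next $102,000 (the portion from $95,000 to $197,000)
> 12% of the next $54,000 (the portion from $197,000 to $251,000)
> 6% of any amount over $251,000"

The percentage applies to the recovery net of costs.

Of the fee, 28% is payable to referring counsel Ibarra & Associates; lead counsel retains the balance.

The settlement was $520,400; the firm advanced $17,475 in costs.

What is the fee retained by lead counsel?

$50,900.76

Fee base (net of costs): $520,400 − $17,475 = $502,925
First $55,500 at 33% = $18,315.00
Next $39,500 at 25% = $9,875.00
Next $102,000 at 20.5% = $20,910.00
Next $54,000 at 12% = $6,480.00
Remaining $251,925 at 6% = $15,115.50
Fee: $18,315.00 + $9,875.00 + $20,910.00 + $6,480.00 + $15,115.50 = $70,695.50
Referral share: 28% of $70,695.50 = $19,794.74; lead counsel retains $70,695.50 − $19,794.74 = $50,900.76.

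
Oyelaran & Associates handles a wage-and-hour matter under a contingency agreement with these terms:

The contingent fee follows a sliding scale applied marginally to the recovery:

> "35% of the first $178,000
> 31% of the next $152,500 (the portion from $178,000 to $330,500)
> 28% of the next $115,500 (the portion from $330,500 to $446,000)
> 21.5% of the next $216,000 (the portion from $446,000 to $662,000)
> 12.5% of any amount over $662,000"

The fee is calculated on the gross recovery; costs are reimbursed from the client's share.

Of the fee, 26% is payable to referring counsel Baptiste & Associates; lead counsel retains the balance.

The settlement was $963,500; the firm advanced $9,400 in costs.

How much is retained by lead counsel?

Fee base is the gross recovery, $963,500; costs are reimbursed separately.
First $178,000 at 35% = $62,300.00
Next $152,500 at 31% = $47,275.00
Next $115,500 at 28% = $32,340.00
Next $216,000 at 21.5% = $46,440.00
Remaining $301,500 at 12.5% = $37,687.50
Fee: $62,300.00 + $47,275.00 + $32,340.00 + $46,440.00 + $37,687.50 = $226,042.50
Referral share: 26% of $226,042.50 = $58,771.05; lead counsel retains $226,042.50 − $58,771.05 = $167,271.45.

$167,271.45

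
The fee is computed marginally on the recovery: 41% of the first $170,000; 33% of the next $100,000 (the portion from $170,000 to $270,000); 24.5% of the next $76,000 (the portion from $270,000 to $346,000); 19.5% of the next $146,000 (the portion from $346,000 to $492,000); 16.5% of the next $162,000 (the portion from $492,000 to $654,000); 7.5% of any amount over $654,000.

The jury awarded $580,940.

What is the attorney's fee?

$164,465.10

First $170,000 at 41% = $69,700.00
Next $100,000 at 33% = $33,000.00
Next $76,000 at 24.5% = $18,620.00
Next $146,000 at 19.5% = $28,470.00
Remaining $88,940 at 16.5% = $14,675.10
Fee: $69,700.00 + $33,000.00 + $18,620.00 + $28,470.00 + $14,675.10 = $164,465.10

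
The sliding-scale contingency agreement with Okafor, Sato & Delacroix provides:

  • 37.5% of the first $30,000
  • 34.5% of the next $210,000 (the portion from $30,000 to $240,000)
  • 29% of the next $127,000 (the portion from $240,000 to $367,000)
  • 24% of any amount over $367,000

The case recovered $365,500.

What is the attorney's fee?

First $30,000 at 37.5% = $11,250.00
Next $210,000 at 34.5% = $72,450.00
Remaining $125,500 at 29% = $36,395.00
Fee: $11,250.00 + $72,450.00 + $36,395.00 = $120,095.00

$120,095.00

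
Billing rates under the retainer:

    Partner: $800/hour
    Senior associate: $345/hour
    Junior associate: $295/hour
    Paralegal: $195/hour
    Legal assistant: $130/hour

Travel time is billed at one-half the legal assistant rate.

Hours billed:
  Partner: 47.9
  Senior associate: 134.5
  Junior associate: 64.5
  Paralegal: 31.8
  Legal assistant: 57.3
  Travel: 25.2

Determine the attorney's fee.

$119,038.00

Partner: 47.9 × $800 = $38,320.00
Senior associate: 134.5 × $345 = $46,402.50
Junior associate: 64.5 × $295 = $19,027.50
Paralegal: 31.8 × $195 = $6,201.00
Legal assistant: 57.3 × $130 = $7,449.00
Subtotal: $38,320.00 + $46,402.50 + $19,027.50 + $6,201.00 + $7,449.00 = $117,400.00
Travel: 25.2 × ($130 ÷ 2) = 25.2 × $65.00 = $1,638.00
Total: $117,400.00 + $1,638.00 = $119,038.00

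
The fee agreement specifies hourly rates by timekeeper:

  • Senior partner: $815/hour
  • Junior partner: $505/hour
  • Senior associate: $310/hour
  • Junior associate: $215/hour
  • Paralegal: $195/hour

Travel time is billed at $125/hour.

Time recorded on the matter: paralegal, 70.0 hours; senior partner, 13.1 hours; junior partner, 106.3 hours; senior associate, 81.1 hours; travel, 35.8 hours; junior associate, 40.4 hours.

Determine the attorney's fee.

Senior partner: 13.1 × $815 = $10,676.50
Junior partner: 106.3 × $505 = $53,681.50
Senior associate: 81.1 × $310 = $25,141.00
Junior associate: 40.4 × $215 = $8,686.00
Paralegal: 70.0 × $195 = $13,650.00
Subtotal: $10,676.50 + $53,681.50 + $25,141.00 + $8,686.00 + $13,650.00 = $111,835.00
Travel: 35.8 × $125 = $4,475.00
Total: $111,835.00 + $4,475.00 = $116,310.00

$116,310.00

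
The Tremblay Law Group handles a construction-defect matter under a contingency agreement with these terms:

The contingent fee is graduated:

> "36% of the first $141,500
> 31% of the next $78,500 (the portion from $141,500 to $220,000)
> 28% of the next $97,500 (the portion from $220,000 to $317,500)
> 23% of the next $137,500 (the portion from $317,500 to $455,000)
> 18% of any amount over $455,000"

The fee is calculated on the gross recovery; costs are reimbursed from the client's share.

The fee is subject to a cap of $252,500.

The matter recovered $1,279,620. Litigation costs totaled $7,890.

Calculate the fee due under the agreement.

$252,500.00

Fee base is the gross recovery, $1,279,620; costs are reimbursed separately.
First $141,500 at 36% = $50,940.00
Next $78,500 at 31% = $24,335.00
Next $97,500 at 28% = $27,300.00
Next $137,500 at 23% = $31,625.00
Remaining $824,620 at 18% = $148,431.60
Fee: $50,940.00 + $24,335.00 + $27,300.00 + $31,625.00 + $148,431.60 = $282,631.60
$282,631.60 exceeds the $252,500 cap, so the fee is capped at $252,500.00.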